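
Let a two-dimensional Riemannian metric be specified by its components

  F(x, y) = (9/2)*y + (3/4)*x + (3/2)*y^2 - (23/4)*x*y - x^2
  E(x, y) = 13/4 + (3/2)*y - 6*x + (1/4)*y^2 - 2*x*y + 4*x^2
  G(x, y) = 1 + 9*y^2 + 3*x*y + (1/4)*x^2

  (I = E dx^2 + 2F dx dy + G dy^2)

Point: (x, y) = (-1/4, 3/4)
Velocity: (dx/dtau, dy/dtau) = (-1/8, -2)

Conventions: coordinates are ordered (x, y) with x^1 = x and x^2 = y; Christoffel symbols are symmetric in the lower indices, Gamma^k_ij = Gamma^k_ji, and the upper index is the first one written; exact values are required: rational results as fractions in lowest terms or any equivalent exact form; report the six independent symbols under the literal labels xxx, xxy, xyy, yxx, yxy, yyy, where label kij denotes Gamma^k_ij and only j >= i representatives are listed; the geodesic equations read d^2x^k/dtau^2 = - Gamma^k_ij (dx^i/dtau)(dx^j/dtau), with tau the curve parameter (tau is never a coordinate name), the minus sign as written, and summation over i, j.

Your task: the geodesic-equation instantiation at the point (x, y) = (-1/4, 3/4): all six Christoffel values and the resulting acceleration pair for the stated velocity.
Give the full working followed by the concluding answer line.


E = 425/64, F = 323/64, G = 353/64 at the point
E_x = -19/2, E_y = 19/8, F_x = -49/16, F_y = 131/16, G_x = 17/8, G_y = 51/4
EG - F^2 = 357/32;  g^inv = (32/357) * [[353/64, -323/64], [-323/64, 425/64]]
first-kind symbols [ij,l] = (1/2)(d_i g_jl + d_j g_il - d_l g_ij): [xx,x] = E_x/2 = -19/4, [xx,y] = F_x - E_y/2 = -17/4, [xy,x] = E_y/2 = 19/16, [xy,y] = G_x/2 = 17/16, [yy,x] = F_y - G_x/2 = 57/8, [yy,y] = G_y/2 = 51/8
Gamma^x_ij = (G*[ij,x] - F*[ij,y])/(EG - F^2), Gamma^y_ij = (E*[ij,y] - F*[ij,x])/(EG - F^2)
Gamma_xxx = -152/357, Gamma_xxy = 38/357, Gamma_xyy = 76/119, Gamma_yxx = -8/21, Gamma_yxy = 2/21, Gamma_yyy = 4/7
d^2x/dtau^2 = -(Gamma_xxx*(-1/8)^2 + 2*Gamma_xxy*(-1/8)*(-2) + Gamma_xyy*(-2)^2) = -437/168
d^2y/dtau^2 = -(Gamma_yxx*(-1/8)^2 + 2*Gamma_yxy*(-1/8)*(-2) + Gamma_yyy*(-2)^2) = -391/168

Answer: Gamma_xxx = -152/357, Gamma_xxy = 38/357, Gamma_xyy = 76/119, Gamma_yxx = -8/21, Gamma_yxy = 2/21, Gamma_yyy = 4/7; accelerations (d^2x/dtau^2, d^2y/dtau^2) = (-437/168, -391/168)


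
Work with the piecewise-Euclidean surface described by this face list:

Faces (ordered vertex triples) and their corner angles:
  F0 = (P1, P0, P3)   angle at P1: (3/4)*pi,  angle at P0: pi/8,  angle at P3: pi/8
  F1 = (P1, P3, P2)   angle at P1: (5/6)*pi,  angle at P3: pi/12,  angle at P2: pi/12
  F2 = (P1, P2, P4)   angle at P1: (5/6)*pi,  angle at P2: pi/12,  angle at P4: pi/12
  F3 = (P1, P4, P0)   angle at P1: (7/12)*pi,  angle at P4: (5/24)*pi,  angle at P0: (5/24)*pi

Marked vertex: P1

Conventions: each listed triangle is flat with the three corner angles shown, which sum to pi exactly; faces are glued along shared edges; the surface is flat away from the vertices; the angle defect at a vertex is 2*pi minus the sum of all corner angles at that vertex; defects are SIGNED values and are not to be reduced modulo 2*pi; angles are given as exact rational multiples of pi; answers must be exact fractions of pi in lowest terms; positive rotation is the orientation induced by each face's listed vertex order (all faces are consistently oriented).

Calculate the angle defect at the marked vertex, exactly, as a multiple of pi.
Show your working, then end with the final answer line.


Sum of corner angles at P1: 3*pi
defect = 2*pi - 3*pi

Answer: defect(P1) = -pi


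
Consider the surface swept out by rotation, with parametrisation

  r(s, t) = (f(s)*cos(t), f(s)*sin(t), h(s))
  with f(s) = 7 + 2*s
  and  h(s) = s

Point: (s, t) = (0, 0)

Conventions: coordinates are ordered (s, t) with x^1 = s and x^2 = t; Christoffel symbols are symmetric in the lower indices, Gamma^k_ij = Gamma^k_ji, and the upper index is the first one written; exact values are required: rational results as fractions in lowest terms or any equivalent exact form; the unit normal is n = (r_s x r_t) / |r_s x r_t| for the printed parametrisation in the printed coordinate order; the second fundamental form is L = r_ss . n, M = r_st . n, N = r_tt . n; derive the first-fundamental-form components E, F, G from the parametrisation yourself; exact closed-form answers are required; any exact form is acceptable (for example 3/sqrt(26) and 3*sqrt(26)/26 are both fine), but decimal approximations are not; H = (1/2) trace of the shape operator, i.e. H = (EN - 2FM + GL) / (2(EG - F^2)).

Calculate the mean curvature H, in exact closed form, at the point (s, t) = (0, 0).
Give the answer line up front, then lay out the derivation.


Answer: H = sqrt(5)/70

f = 7, f' = 2, f'' = 0, h' = 1, h'' = 0
E = 5, F = 0, G = 49; answer radicand W^2 = 5
unnormalised second-form numerators: l = 0, m = 0, n = 7; L = l/sqrt(5), and similarly M = m/sqrt(W^2), N = n/sqrt(W^2)
H = (E*n - 2*F*m + G*l) / (2*(EG - F^2)*sqrt(W^2)); E*n - 2*F*m + G*l = 35, EG - F^2 = 245, so H = (1/14)/sqrt(5)


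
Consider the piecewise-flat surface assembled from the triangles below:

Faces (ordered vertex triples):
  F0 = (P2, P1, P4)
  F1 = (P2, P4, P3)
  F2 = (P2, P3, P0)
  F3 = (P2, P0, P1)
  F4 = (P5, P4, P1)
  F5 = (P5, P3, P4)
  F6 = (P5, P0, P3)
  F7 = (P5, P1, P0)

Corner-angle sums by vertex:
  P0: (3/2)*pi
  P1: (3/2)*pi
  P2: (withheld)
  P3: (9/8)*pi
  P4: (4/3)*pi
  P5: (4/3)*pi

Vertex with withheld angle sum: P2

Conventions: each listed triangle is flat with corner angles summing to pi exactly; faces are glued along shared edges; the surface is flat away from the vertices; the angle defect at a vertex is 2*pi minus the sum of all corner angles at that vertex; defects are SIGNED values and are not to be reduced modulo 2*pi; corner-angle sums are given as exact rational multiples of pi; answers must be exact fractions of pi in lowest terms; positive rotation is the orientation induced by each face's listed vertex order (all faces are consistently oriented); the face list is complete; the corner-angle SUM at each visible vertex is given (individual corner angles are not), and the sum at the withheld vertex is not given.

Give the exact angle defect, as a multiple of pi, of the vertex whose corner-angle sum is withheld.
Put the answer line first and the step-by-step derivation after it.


Answer: defect(P2) = (19/24)*pi

V = 6, E = 12, F = 8; chi = V - E + F = 2
Gauss-Bonnet: total defect = 2*pi*chi = 4*pi; visible defects sum to (77/24)*pi


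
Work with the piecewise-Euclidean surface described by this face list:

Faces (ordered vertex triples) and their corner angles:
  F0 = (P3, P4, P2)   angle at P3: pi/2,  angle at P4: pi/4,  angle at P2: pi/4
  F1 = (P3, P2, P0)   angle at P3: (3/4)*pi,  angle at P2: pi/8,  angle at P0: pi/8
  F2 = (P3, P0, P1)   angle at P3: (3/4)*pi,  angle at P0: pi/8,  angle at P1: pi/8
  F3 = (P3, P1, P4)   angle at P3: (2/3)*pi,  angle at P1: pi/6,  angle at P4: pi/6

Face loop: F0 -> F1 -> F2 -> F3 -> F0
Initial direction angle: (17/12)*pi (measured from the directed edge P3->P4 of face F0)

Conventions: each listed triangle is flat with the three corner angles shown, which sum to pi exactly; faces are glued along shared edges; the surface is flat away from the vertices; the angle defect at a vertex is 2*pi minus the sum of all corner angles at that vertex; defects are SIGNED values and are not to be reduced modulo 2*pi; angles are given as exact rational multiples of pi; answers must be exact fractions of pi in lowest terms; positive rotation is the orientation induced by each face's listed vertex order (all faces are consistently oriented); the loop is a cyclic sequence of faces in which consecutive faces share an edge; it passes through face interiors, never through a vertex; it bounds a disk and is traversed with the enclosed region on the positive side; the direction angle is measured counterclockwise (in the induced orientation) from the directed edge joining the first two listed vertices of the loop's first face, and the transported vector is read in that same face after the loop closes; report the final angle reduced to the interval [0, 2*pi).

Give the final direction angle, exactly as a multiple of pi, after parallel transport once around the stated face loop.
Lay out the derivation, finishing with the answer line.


enclosed vertex P3: corner angles sum to (8/3)*pi, defect = 2*pi - (8/3)*pi = (-2/3)*pi
by Gauss-Bonnet the loop rotates the vector by the enclosed defect sum (positive orientation, mod 2*pi)
final angle = (17/12)*pi - (2/3)*pi = (3/4)*pi (mod 2*pi)

Answer: final direction angle = (3/4)*pi


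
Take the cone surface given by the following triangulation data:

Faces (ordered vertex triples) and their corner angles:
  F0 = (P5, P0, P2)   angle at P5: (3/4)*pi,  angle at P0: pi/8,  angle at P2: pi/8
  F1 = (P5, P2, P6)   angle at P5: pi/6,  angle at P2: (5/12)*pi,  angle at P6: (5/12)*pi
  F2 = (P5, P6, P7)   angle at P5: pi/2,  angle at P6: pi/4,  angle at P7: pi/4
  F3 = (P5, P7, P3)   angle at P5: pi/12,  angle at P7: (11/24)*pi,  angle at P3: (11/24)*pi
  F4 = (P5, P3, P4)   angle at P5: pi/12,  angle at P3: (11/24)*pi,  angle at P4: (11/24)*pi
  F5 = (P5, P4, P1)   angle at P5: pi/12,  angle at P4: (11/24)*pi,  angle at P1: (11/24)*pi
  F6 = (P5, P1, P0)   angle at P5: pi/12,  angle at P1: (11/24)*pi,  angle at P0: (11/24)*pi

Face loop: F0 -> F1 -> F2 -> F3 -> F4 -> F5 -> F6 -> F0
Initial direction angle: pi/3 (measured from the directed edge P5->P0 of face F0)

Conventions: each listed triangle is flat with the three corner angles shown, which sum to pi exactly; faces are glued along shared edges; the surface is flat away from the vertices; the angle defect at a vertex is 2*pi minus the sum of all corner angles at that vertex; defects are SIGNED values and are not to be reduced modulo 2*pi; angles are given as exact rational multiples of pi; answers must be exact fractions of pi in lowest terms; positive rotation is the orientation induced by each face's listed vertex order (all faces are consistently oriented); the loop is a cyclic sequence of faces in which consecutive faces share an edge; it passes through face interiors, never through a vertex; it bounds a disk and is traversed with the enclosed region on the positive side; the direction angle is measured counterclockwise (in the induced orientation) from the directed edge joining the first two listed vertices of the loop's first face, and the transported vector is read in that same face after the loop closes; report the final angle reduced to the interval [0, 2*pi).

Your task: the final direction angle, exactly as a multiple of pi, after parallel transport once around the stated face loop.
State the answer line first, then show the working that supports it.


Answer: final direction angle = (7/12)*pi

enclosed vertex P5: corner angles sum to (7/4)*pi, defect = 2*pi - (7/4)*pi = pi/4
the rotation equals the total enclosed defect, so the final angle is initial + defects (mod 2*pi)
final angle = pi/3 + pi/4 = (7/12)*pi (mod 2*pi)


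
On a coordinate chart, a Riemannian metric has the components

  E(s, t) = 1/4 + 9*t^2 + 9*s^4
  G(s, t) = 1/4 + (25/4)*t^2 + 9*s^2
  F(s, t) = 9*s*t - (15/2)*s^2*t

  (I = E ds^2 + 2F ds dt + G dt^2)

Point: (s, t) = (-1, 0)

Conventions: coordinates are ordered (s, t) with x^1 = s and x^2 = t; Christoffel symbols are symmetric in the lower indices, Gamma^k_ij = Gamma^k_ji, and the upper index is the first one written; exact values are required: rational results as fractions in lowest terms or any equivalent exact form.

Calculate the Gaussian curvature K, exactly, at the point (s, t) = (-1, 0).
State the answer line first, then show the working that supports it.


Answer: K = 96/50653

E = 37/4, F = 0, G = 37/4, EG - F^2 = 1369/16 at the point
E_s = -36, E_t = 0, F_s = 0, F_t = -33/2, G_s = -18, G_t = 0
E_tt = 18, F_st = 24, G_ss = 18
Apply the Brioschi formula K = (det M1 - det M2)/(EG - F^2)^2 over the derivative matrices of E, F, G.
M1 = [[-E_tt/2 + F_st - G_ss/2, E_s/2, F_s - E_t/2], [F_t - G_s/2, E, F], [G_t/2, F, G]] = [[6, -18, 0], [-15/2, 37/4, 0], [0, 0, 37/4]]; det M1 = -5883/8
M2 = [[0, E_t/2, G_s/2], [E_t/2, E, F], [G_s/2, F, G]] = [[0, 0, -9], [0, 37/4, 0], [-9, 0, 37/4]]; det M2 = -2997/4
det M1 - det M2 = 111/8; K = 111/8 / (1369/16)^2 = 96/50653


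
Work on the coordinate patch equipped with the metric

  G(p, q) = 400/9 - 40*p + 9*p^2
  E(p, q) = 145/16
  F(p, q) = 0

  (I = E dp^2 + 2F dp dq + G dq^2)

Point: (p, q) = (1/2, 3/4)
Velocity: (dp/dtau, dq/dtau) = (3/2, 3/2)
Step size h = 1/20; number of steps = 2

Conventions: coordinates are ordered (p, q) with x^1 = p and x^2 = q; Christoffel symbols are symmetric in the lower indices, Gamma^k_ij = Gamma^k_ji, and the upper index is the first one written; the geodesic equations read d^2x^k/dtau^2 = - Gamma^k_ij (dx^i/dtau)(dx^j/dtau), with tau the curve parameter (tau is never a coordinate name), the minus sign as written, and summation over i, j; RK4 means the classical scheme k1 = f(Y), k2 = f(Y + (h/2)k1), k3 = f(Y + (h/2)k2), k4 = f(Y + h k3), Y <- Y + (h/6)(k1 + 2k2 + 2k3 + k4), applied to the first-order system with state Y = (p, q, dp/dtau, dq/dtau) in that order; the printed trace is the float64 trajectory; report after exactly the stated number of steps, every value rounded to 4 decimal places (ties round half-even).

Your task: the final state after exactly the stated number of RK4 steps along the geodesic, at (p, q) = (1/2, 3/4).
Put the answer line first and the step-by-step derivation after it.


Answer: p = 0.6291, q = 0.9129, dp/dtau = 1.0643, dq/dtau = 1.7529

f(Y) = (dp/dtau, dq/dtau, -Gamma^p_ij Y'^i Y'^j, -Gamma^q_ij Y'^i Y'^j) with the Gammas evaluated at the stage position; h = 0.050000; intermediate values shown to 6 dp
step 0: p = 0.5000, q = 0.7500, dp/dtau = 1.5000, dq/dtau = 1.5000
step 1:
  k1: at (p, q) = (0.500000, 0.750000), (dp/dtau, dq/dtau) = (1.500000, 1.500000); Gamma_ppp = 0.000000, Gamma_ppq = 0.000000, Gamma_pqq = 1.710345, Gamma_qpp = 0.000000, Gamma_qpq = -0.580645, Gamma_qqq = 0.000000; k1 = (1.500000, 1.500000, -3.848276, 2.612903)
  k2: at (p, q) = (0.537500, 0.787500), (dp/dtau, dq/dtau) = (1.403793, 1.565323); Gamma_ppp = 0.000000, Gamma_ppq = 0.000000, Gamma_pqq = 1.673103, Gamma_qpp = 0.000000, Gamma_qpq = -0.593570, Gamma_qqq = 0.000000; k2 = (1.403793, 1.565323, -4.099496, 2.608607)
  k3: at (p, q) = (0.535095, 0.789133), (dp/dtau, dq/dtau) = (1.397513, 1.565215); Gamma_ppp = 0.000000, Gamma_ppq = 0.000000, Gamma_pqq = 1.675492, Gamma_qpp = 0.000000, Gamma_qpq = -0.592723, Gamma_qqq = 0.000000; k3 = (1.397513, 1.565215, -4.104785, 2.593056)
  k4: at (p, q) = (0.569876, 0.828261), (dp/dtau, dq/dtau) = (1.294761, 1.629653); Gamma_ppp = 0.000000, Gamma_ppq = 0.000000, Gamma_pqq = 1.640951, Gamma_qpp = 0.000000, Gamma_qpq = -0.605200, Gamma_qqq = 0.000000; k4 = (1.294761, 1.629653, -4.357986, 2.553956)
  Y <- Y + (h/6)(k1 + 2k2 + 2k3 + k4): p = 0.5700, q = 0.8283, dp/dtau = 1.2949, dq/dtau = 1.6298
step 2:
  k1: at (p, q) = (0.569978, 0.828256), (dp/dtau, dq/dtau) = (1.294876, 1.629752); Gamma_ppp = 0.000000, Gamma_ppq = 0.000000, Gamma_pqq = 1.640849, Gamma_qpp = 0.000000, Gamma_qpq = -0.605237, Gamma_qqq = 0.000000; k1 = (1.294876, 1.629752, -4.358244, 2.554498)
  k2: at (p, q) = (0.602350, 0.869000), (dp/dtau, dq/dtau) = (1.185920, 1.693614); Gamma_ppp = 0.000000, Gamma_ppq = 0.000000, Gamma_pqq = 1.608701, Gamma_qpp = 0.000000, Gamma_qpq = -0.617333, Gamma_qqq = 0.000000; k2 = (1.185920, 1.693614, -4.614282, 2.479815)
  k3: at (p, q) = (0.599626, 0.870596), (dp/dtau, dq/dtau) = (1.179519, 1.691747); Gamma_ppp = 0.000000, Gamma_ppq = 0.000000, Gamma_pqq = 1.611406, Gamma_qpp = 0.000000, Gamma_qpq = -0.616296, Gamma_qqq = 0.000000; k3 = (1.179519, 1.691747, -4.611856, 2.459575)
  k4: at (p, q) = (0.628954, 0.912843), (dp/dtau, dq/dtau) = (1.064284, 1.752730); Gamma_ppp = 0.000000, Gamma_ppq = 0.000000, Gamma_pqq = 1.582280, Gamma_qpp = 0.000000, Gamma_qpq = -0.627641, Gamma_qqq = 0.000000; k4 = (1.064284, 1.752730, -4.860865, 2.341605)
  Y <- Y + (h/6)(k1 + 2k2 + 2k3 + k4): p = 0.6291, q = 0.9129, dp/dtau = 1.0643, dq/dtau = 1.7529


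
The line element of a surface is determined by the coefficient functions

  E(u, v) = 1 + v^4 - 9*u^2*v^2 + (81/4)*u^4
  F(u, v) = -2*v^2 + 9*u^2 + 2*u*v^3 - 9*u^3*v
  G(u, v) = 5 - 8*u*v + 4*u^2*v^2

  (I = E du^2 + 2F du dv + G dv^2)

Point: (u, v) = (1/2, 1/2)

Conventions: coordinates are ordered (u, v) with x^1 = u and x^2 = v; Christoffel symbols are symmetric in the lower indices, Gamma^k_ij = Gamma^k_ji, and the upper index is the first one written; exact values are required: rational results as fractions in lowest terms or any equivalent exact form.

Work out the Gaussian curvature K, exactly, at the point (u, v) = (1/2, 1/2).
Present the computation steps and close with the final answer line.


E = 113/64, F = 21/16, G = 13/4, EG - F^2 = 257/64 at the point
E_u = 63/8, E_v = -7/4, F_u = 47/8, F_v = -19/8, G_u = -3, G_v = -3
E_vv = -3/2, F_uv = -21/4, G_uu = 2
The intrinsic route: Brioschi's K = (det M1 - det M2)/(EG - F^2)^2.
M1 = [[-E_vv/2 + F_uv - G_uu/2, E_u/2, F_u - E_v/2], [F_v - G_u/2, E, F], [G_v/2, F, G]] = [[-11/2, 63/16, 27/4], [-7/8, 113/64, 21/16], [-3/2, 21/16, 13/4]]; det M1 = -545/64
M2 = [[0, E_v/2, G_u/2], [E_v/2, E, F], [G_u/2, F, G]] = [[0, -7/8, -3/2], [-7/8, 113/64, 21/16], [-3/2, 21/16, 13/4]]; det M2 = -193/64
det M1 - det M2 = -11/2; K = -11/2 / (257/64)^2 = -22528/66049

Answer: K = -22528/66049


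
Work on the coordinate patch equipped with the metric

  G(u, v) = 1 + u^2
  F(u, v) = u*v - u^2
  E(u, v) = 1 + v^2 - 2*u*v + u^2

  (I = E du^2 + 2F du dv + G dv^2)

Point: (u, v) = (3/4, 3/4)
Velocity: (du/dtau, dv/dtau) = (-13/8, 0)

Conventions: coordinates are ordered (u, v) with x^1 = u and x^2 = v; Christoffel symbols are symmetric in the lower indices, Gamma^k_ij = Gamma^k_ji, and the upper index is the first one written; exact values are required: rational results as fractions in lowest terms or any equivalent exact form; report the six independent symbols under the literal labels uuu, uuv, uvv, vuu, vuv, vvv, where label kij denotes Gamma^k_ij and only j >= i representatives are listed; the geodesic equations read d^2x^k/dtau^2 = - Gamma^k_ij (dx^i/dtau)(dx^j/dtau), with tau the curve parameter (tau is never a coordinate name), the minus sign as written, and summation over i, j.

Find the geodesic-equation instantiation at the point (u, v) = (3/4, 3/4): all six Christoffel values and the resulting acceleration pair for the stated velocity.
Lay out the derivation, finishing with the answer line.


E = 1, F = 0, G = 25/16 at the point
E_u = 0, E_v = 0, F_u = -3/4, F_v = 3/4, G_u = 3/2, G_v = 0
EG - F^2 = 25/16;  g^inv = (16/25) * [[25/16, 0], [0, 1]]
first-kind symbols [ij,l] = (1/2)(d_i g_jl + d_j g_il - d_l g_ij): [uu,u] = E_u/2 = 0, [uu,v] = F_u - E_v/2 = -3/4, [uv,u] = E_v/2 = 0, [uv,v] = G_u/2 = 3/4, [vv,u] = F_v - G_u/2 = 0, [vv,v] = G_v/2 = 0
Gamma^u_ij = (G*[ij,u] - F*[ij,v])/(EG - F^2), Gamma^v_ij = (E*[ij,v] - F*[ij,u])/(EG - F^2)
Gamma_uuu = 0, Gamma_uuv = 0, Gamma_uvv = 0, Gamma_vuu = -12/25, Gamma_vuv = 12/25, Gamma_vvv = 0
d^2u/dtau^2 = -(Gamma_uuu*(-13/8)^2 + 2*Gamma_uuv*(-13/8)*(0) + Gamma_uvv*(0)^2) = 0
d^2v/dtau^2 = -(Gamma_vuu*(-13/8)^2 + 2*Gamma_vuv*(-13/8)*(0) + Gamma_vvv*(0)^2) = 507/400

Answer: Gamma_uuu = 0, Gamma_uuv = 0, Gamma_uvv = 0, Gamma_vuu = -12/25, Gamma_vuv = 12/25, Gamma_vvv = 0; accelerations (d^2u/dtau^2, d^2v/dtau^2) = (0, 507/400)


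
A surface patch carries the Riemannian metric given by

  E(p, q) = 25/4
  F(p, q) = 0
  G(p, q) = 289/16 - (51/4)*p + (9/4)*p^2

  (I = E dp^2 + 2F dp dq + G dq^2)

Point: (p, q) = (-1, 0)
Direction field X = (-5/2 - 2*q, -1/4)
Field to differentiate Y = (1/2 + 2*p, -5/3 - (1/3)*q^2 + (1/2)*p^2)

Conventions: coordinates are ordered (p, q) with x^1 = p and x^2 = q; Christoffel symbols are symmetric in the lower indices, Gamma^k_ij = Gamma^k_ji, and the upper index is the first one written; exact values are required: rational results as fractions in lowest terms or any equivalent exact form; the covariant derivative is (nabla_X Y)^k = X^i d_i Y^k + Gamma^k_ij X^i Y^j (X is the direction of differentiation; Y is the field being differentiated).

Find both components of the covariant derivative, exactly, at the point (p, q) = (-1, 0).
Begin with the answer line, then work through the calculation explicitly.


Answer: (nabla_X Y)^p = -1839/400, (nabla_X Y)^q = 151/92

E = 25/4, F = 0, G = 529/16 at the point
E_p = 0, E_q = 0, F_p = 0, F_q = 0, G_p = -69/4, G_q = 0
EG - F^2 = 13225/64;  g^inv = (64/13225) * [[529/16, 0], [0, 25/4]]
first-kind symbols [ij,l] = (1/2)(d_i g_jl + d_j g_il - d_l g_ij): [pp,p] = E_p/2 = 0, [pp,q] = F_p - E_q/2 = 0, [pq,p] = E_q/2 = 0, [pq,q] = G_p/2 = -69/8, [qq,p] = F_q - G_p/2 = 69/8, [qq,q] = G_q/2 = 0
Gamma^p_ij = (G*[ij,p] - F*[ij,q])/(EG - F^2), Gamma^q_ij = (E*[ij,q] - F*[ij,p])/(EG - F^2)
Gamma_ppp = 0, Gamma_ppq = 0, Gamma_pqq = 69/50, Gamma_qpp = 0, Gamma_qpq = -6/23, Gamma_qqq = 0
X = (-5/2, -1/4), Y = (-3/2, -7/6) at the point


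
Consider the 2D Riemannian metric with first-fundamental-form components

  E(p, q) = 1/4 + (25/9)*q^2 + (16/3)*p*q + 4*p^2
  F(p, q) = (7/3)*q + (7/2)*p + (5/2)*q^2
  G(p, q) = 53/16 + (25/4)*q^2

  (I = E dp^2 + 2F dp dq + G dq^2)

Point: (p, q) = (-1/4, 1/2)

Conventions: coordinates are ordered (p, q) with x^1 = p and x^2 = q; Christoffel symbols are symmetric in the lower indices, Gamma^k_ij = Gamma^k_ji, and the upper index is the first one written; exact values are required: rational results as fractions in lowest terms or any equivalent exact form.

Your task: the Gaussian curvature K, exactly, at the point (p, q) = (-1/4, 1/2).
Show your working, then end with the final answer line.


E = 19/36, F = 11/12, G = 39/8, EG - F^2 = 499/288 at the point
E_p = 2/3, E_q = 13/9, F_p = 7/2, F_q = 29/6, G_p = 0, G_q = 25/4
E_qq = 50/9, F_pq = 0, G_pp = 0
The intrinsic route: Brioschi's K = (det M1 - det M2)/(EG - F^2)^2.
M1 = [[-E_qq/2 + F_pq - G_pp/2, E_p/2, F_p - E_q/2], [F_q - G_p/2, E, F], [G_q/2, F, G]] = [[-25/9, 1/3, 25/9], [29/6, 19/36, 11/12], [25/8, 11/12, 39/8]]; det M1 = -10333/2592
M2 = [[0, E_q/2, G_p/2], [E_q/2, E, F], [G_p/2, F, G]] = [[0, 13/18, 0], [13/18, 19/36, 11/12], [0, 11/12, 39/8]]; det M2 = -2197/864
det M1 - det M2 = -1871/1296; K = -1871/1296 / (499/288)^2 = -119744/249001

Answer: K = -119744/249001


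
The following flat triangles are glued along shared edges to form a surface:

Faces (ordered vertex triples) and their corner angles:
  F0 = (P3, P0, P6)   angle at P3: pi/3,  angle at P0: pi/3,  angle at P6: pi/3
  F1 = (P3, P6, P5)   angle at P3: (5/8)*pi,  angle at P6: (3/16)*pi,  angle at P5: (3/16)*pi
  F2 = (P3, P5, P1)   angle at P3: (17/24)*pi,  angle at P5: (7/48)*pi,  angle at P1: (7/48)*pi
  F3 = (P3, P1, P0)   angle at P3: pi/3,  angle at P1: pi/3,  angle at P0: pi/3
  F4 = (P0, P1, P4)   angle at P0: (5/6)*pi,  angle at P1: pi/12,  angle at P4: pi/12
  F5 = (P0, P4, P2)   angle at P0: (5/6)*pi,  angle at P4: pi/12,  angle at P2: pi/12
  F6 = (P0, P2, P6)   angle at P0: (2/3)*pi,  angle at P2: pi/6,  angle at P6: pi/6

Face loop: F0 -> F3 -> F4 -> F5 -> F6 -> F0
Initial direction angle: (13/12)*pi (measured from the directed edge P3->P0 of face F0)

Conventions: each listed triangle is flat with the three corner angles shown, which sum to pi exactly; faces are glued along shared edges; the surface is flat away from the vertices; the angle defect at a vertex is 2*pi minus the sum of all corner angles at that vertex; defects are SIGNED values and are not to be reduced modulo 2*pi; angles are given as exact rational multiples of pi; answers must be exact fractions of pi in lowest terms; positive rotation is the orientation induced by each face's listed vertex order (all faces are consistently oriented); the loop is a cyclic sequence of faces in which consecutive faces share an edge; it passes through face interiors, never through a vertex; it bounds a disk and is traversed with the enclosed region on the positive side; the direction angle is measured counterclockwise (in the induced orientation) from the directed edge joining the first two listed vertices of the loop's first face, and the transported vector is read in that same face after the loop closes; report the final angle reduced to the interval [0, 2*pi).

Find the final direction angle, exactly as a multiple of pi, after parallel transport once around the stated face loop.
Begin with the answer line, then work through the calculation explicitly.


Answer: final direction angle = pi/12

enclosed vertex P0: corner angles sum to 3*pi, defect = 2*pi - 3*pi = -pi
adding the enclosed defects to the starting angle (mod 2*pi, induced orientation) gives the holonomy
final angle = (13/12)*pi - pi = pi/12 (mod 2*pi)


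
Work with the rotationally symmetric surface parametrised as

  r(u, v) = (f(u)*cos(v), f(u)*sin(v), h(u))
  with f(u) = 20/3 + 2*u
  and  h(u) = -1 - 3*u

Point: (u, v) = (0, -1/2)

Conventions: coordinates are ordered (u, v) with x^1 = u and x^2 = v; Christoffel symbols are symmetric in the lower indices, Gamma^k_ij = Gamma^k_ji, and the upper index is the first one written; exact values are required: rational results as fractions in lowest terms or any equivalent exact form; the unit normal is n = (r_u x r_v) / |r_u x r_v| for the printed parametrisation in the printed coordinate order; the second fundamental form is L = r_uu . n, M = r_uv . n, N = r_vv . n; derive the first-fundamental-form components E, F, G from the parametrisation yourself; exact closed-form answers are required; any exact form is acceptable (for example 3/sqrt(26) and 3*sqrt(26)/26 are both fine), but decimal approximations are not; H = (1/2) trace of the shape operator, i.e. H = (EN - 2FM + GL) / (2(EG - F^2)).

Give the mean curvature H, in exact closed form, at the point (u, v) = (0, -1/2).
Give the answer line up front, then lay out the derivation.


Answer: H = -9*sqrt(13)/520

f = 20/3, f' = 2, f'' = 0, h' = -3, h'' = 0
E = 13, F = 0, G = 400/9; answer radicand W^2 = 13
unnormalised second-form numerators: l = 0, m = 0, n = -20; L = l/sqrt(13), and similarly M = m/sqrt(W^2), N = n/sqrt(W^2)
H = (E*n - 2*F*m + G*l) / (2*(EG - F^2)*sqrt(W^2)); E*n - 2*F*m + G*l = -260, EG - F^2 = 5200/9, so H = (-9/40)/sqrt(13)


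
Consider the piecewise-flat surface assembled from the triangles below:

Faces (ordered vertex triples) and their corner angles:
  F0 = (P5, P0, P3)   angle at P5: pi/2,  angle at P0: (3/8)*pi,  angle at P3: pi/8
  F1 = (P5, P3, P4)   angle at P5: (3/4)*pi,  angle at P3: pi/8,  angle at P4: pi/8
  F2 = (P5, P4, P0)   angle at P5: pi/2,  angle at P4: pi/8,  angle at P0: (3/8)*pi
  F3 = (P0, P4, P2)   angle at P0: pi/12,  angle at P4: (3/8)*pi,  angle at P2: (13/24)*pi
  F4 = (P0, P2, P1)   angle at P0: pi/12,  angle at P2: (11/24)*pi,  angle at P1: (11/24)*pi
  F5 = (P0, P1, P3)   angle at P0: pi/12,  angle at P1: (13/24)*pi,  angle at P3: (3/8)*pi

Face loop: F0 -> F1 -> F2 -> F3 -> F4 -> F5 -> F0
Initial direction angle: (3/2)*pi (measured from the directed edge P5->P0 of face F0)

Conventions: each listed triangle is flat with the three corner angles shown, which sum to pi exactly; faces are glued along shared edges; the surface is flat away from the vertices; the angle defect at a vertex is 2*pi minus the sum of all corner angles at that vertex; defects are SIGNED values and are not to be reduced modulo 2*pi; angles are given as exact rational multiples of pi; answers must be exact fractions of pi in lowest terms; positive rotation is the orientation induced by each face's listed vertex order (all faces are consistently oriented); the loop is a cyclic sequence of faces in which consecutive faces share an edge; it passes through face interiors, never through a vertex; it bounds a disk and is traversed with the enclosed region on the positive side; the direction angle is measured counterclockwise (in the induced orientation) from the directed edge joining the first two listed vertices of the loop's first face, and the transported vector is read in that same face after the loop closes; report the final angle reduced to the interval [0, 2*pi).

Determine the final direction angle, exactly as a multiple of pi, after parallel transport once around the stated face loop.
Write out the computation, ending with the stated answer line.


enclosed vertex P0: corner angles sum to pi, defect = 2*pi - pi = pi
enclosed vertex P5: corner angles sum to (7/4)*pi, defect = 2*pi - (7/4)*pi = pi/4
summing the enclosed defects onto the initial angle, mod 2*pi in the induced orientation:
final angle = (3/2)*pi + (5/4)*pi = (3/4)*pi (mod 2*pi)

Answer: final direction angle = (3/4)*pi


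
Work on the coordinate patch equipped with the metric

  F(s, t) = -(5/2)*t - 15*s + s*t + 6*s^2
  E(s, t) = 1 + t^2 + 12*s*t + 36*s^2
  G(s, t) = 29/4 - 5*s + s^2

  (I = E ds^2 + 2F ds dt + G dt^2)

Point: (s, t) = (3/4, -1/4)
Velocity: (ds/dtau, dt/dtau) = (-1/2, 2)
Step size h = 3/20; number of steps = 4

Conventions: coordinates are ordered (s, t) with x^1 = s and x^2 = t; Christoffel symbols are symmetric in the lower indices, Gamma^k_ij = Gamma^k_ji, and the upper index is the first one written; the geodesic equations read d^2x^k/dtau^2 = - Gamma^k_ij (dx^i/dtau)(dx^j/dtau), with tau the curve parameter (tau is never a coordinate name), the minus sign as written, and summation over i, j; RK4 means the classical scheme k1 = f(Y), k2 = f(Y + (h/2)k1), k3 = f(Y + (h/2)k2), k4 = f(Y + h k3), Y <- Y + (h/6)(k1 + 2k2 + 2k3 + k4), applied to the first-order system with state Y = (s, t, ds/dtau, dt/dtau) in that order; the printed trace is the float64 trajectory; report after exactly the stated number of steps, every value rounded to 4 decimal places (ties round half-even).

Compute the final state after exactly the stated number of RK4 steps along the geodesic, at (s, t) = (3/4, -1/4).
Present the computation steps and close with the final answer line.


f(Y) = (ds/dtau, dt/dtau, -Gamma^s_ij Y'^i Y'^j, -Gamma^t_ij Y'^i Y'^j) with the Gammas evaluated at the stage position; h = 0.150000; intermediate values shown to 6 dp
step 0: s = 0.7500, t = -0.2500, ds/dtau = -0.5000, dt/dtau = 2.0000
step 1:
  k1: at (s, t) = (0.750000, -0.250000), (ds/dtau, dt/dtau) = (-0.500000, 2.000000); Gamma_sss = 1.152542, Gamma_sst = 0.192090, Gamma_stt = 0.000000, Gamma_tss = -0.474576, Gamma_tst = -0.079096, Gamma_ttt = 0.000000; k1 = (-0.500000, 2.000000, 0.096045, -0.039548)
  k2: at (s, t) = (0.712500, -0.100000), (ds/dtau, dt/dtau) = (-0.492797, 1.997034); Gamma_sss = 1.158340, Gamma_sst = 0.193057, Gamma_stt = 0.000000, Gamma_tss = -0.495936, Gamma_tst = -0.082656, Gamma_ttt = 0.000000; k2 = (-0.492797, 1.997034, 0.098685, -0.042251)
  k3: at (s, t) = (0.713040, -0.100222), (ds/dtau, dt/dtau) = (-0.492599, 1.996831); Gamma_sss = 1.157930, Gamma_sst = 0.192988, Gamma_stt = 0.000000, Gamma_tss = -0.495253, Gamma_tst = -0.082542, Gamma_ttt = 0.000000; k3 = (-0.492599, 1.996831, 0.098685, -0.042208)
  k4: at (s, t) = (0.676110, 0.049525), (ds/dtau, dt/dtau) = (-0.485197, 1.993669); Gamma_sss = 1.162823, Gamma_sst = 0.193804, Gamma_stt = 0.000000, Gamma_tss = -0.516504, Gamma_tst = -0.086084, Gamma_ttt = 0.000000; k4 = (-0.485197, 1.993669, 0.101194, -0.044948)
  Y <- Y + (h/6)(k1 + 2k2 + 2k3 + k4): s = 0.6761, t = 0.0495, ds/dtau = -0.4852, dt/dtau = 1.9937
step 2:
  k1: at (s, t) = (0.676100, 0.049535), (ds/dtau, dt/dtau) = (-0.485201, 1.993665); Gamma_sss = 1.162829, Gamma_sst = 0.193805, Gamma_stt = 0.000000, Gamma_tss = -0.516515, Gamma_tst = -0.086086, Gamma_ttt = 0.000000; k1 = (-0.485201, 1.993665, 0.101193, -0.044949)
  k2: at (s, t) = (0.639710, 0.199060), (ds/dtau, dt/dtau) = (-0.477611, 1.990293); Gamma_sss = 1.166820, Gamma_sst = 0.194470, Gamma_stt = 0.000000, Gamma_tss = -0.537639, Gamma_tst = -0.089607, Gamma_ttt = 0.000000; k2 = (-0.477611, 1.990293, 0.103555, -0.047715)
  k3: at (s, t) = (0.640279, 0.198807), (ds/dtau, dt/dtau) = (-0.477434, 1.990086); Gamma_sss = 1.166417, Gamma_sst = 0.194403, Gamma_stt = 0.000000, Gamma_tss = -0.536869, Gamma_tst = -0.089478, Gamma_ttt = 0.000000; k3 = (-0.477434, 1.990086, 0.103541, -0.047657)
  k4: at (s, t) = (0.604485, 0.348048), (ds/dtau, dt/dtau) = (-0.469669, 1.986516); Gamma_sss = 1.169491, Gamma_sst = 0.194915, Gamma_stt = 0.000000, Gamma_tss = -0.557688, Gamma_tst = -0.092948, Gamma_ttt = 0.000000; k4 = (-0.469669, 1.986516, 0.105737, -0.050422)
  Y <- Y + (h/6)(k1 + 2k2 + 2k3 + k4): s = 0.6045, t = 0.3481, ds/dtau = -0.4697, dt/dtau = 1.9865
step 3:
  k1: at (s, t) = (0.604476, 0.348058), (ds/dtau, dt/dtau) = (-0.469672, 1.986512); Gamma_sss = 1.169496, Gamma_sst = 0.194916, Gamma_stt = 0.000000, Gamma_tss = -0.557699, Gamma_tst = -0.092950, Gamma_ttt = 0.000000; k1 = (-0.469672, 1.986512, 0.105735, -0.050422)
  k2: at (s, t) = (0.569251, 0.497047), (ds/dtau, dt/dtau) = (-0.461742, 1.982730); Gamma_sss = 1.171665, Gamma_sst = 0.195278, Gamma_stt = 0.000000, Gamma_tss = -0.578188, Gamma_tst = -0.096365, Gamma_ttt = 0.000000; k2 = (-0.461742, 1.982730, 0.107751, -0.053173)
  k3: at (s, t) = (0.569846, 0.496763), (ds/dtau, dt/dtau) = (-0.461591, 1.982524); Gamma_sss = 1.171280, Gamma_sst = 0.195213, Gamma_stt = 0.000000, Gamma_tss = -0.577335, Gamma_tst = -0.096223, Gamma_ttt = 0.000000; k3 = (-0.461591, 1.982524, 0.107725, -0.053099)
  k4: at (s, t) = (0.535238, 0.645437), (ds/dtau, dt/dtau) = (-0.453514, 1.978547); Gamma_sss = 1.172555, Gamma_sst = 0.195426, Gamma_stt = 0.000000, Gamma_tss = -0.597323, Gamma_tst = -0.099554, Gamma_ttt = 0.000000; k4 = (-0.453514, 1.978547, 0.109546, -0.055805)
  Y <- Y + (h/6)(k1 + 2k2 + 2k3 + k4): s = 0.5352, t = 0.6454, ds/dtau = -0.4535, dt/dtau = 1.9785
step 4:
  k1: at (s, t) = (0.535230, 0.645448), (ds/dtau, dt/dtau) = (-0.453517, 1.978542); Gamma_sss = 1.172559, Gamma_sst = 0.195426, Gamma_stt = 0.000000, Gamma_tss = -0.597333, Gamma_tst = -0.099555, Gamma_ttt = 0.000000; k1 = (-0.453517, 1.978542, 0.109544, -0.055805)
  k2: at (s, t) = (0.501216, 0.793838), (ds/dtau, dt/dtau) = (-0.445301, 1.974357); Gamma_sss = 1.172963, Gamma_sst = 0.195494, Gamma_stt = 0.000000, Gamma_tss = -0.616789, Gamma_tst = -0.102798, Gamma_ttt = 0.000000; k2 = (-0.445301, 1.974357, 0.111159, -0.058452)
  k3: at (s, t) = (0.501832, 0.793524), (ds/dtau, dt/dtau) = (-0.445180, 1.974159); Gamma_sss = 1.172603, Gamma_sst = 0.195434, Gamma_stt = 0.000000, Gamma_tss = -0.615862, Gamma_tst = -0.102644, Gamma_ttt = 0.000000; k3 = (-0.445180, 1.974159, 0.111124, -0.058363)
  k4: at (s, t) = (0.468453, 0.941571), (ds/dtau, dt/dtau) = (-0.436848, 1.969788); Gamma_sss = 1.172172, Gamma_sst = 0.195362, Gamma_stt = 0.000000, Gamma_tss = -0.634632, Gamma_tst = -0.105772, Gamma_ttt = 0.000000; k4 = (-0.436848, 1.969788, 0.112524, -0.060922)
  Y <- Y + (h/6)(k1 + 2k2 + 2k3 + k4): s = 0.4684, t = 0.9416, ds/dtau = -0.4369, dt/dtau = 1.9698

Answer: s = 0.4684, t = 0.9416, ds/dtau = -0.4369, dt/dtau = 1.9698


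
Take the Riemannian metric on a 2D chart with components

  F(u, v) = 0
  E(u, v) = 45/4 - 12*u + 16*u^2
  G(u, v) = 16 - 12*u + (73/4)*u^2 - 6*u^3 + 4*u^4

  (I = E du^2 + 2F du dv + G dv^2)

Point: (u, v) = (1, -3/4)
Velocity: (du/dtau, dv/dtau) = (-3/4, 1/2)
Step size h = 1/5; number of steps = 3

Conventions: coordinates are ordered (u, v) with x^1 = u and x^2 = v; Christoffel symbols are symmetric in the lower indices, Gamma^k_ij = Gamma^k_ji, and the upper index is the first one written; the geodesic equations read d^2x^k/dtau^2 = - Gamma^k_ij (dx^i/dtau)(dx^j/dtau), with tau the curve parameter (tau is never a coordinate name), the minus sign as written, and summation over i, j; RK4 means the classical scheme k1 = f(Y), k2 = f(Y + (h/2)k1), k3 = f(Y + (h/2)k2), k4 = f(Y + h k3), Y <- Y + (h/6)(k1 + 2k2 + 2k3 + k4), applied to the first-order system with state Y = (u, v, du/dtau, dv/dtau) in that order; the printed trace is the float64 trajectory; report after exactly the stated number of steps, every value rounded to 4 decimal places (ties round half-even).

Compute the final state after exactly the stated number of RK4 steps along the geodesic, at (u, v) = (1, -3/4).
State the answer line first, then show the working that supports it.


Answer: u = 0.5227, v = -0.3786, du/dtau = -0.8273, dv/dtau = 0.7153

f(Y) = (du/dtau, dv/dtau, -Gamma^u_ij Y'^i Y'^j, -Gamma^v_ij Y'^i Y'^j) with the Gammas evaluated at the stage position; h = 0.200000; intermediate values shown to 6 dp
step 0: u = 1.0000, v = -0.7500, du/dtau = -0.7500, dv/dtau = 0.5000
step 1:
  k1: at (u, v) = (1.000000, -0.750000), (du/dtau, dv/dtau) = (-0.750000, 0.500000); Gamma_uuu = 0.655738, Gamma_uuv = 0.000000, Gamma_uvv = -0.737705, Gamma_vuu = 0.000000, Gamma_vuv = 0.555556, Gamma_vvv = 0.000000; k1 = (-0.750000, 0.500000, -0.184426, 0.416667)
  k2: at (u, v) = (0.925000, -0.700000), (du/dtau, dv/dtau) = (-0.768443, 0.541667); Gamma_uuu = 0.635838, Gamma_uuv = 0.000000, Gamma_uvv = -0.687301, Gamma_vuu = 0.000000, Gamma_vuv = 0.508818, Gamma_vvv = 0.000000; k2 = (-0.768443, 0.541667, -0.173809, 0.423580)
  k3: at (u, v) = (0.923156, -0.695833), (du/dtau, dv/dtau) = (-0.767381, 0.542358); Gamma_uuu = 0.635193, Gamma_uuv = 0.000000, Gamma_uvv = -0.685961, Gamma_vuu = 0.000000, Gamma_vuv = 0.507587, Gamma_vvv = 0.000000; k3 = (-0.767381, 0.542358, -0.172271, 0.422510)
  k4: at (u, v) = (0.846524, -0.641528), (du/dtau, dv/dtau) = (-0.784454, 0.584502); Gamma_uuu = 0.600794, Gamma_uuv = 0.000000, Gamma_uvv = -0.625339, Gamma_vuu = 0.000000, Gamma_vuv = 0.453016, Gamma_vvv = 0.000000; k4 = (-0.784454, 0.584502, -0.156067, 0.415429)
  Y <- Y + (h/6)(k1 + 2k2 + 2k3 + k4): u = 0.8465, v = -0.6416, du/dtau = -0.7844, dv/dtau = 0.5841
step 2:
  k1: at (u, v) = (0.846463, -0.641582), (du/dtau, dv/dtau) = (-0.784422, 0.584143); Gamma_uuu = 0.600760, Gamma_uuv = 0.000000, Gamma_uvv = -0.625287, Gamma_vuu = 0.000000, Gamma_vuv = 0.452970, Gamma_vvv = 0.000000; k1 = (-0.784422, 0.584143, -0.156296, 0.415115)
  k2: at (u, v) = (0.768021, -0.583167), (du/dtau, dv/dtau) = (-0.800051, 0.625654); Gamma_uuu = 0.548173, Gamma_uuv = 0.000000, Gamma_uvv = -0.551966, Gamma_vuu = 0.000000, Gamma_vuv = 0.390320, Gamma_vvv = 0.000000; k2 = (-0.800051, 0.625654, -0.134812, 0.390754)
  k3: at (u, v) = (0.766458, -0.579016), (du/dtau, dv/dtau) = (-0.797903, 0.623218); Gamma_uuu = 0.546928, Gamma_uuv = 0.000000, Gamma_uvv = -0.550378, Gamma_vuu = 0.000000, Gamma_vuv = 0.389005, Gamma_vvv = 0.000000; k3 = (-0.797903, 0.623218, -0.134434, 0.386879)
  k4: at (u, v) = (0.686883, -0.516938), (du/dtau, dv/dtau) = (-0.811309, 0.661518); Gamma_uuu = 0.472714, Gamma_uuv = 0.000000, Gamma_uvv = -0.462467, Gamma_vuu = 0.000000, Gamma_vuv = 0.318793, Gamma_vvv = 0.000000; k4 = (-0.811309, 0.661518, -0.108772, 0.342190)
  Y <- Y + (h/6)(k1 + 2k2 + 2k3 + k4): u = 0.6867, v = -0.5168, du/dtau = -0.8112, dv/dtau = 0.6612
step 3:
  k1: at (u, v) = (0.686742, -0.516801), (du/dtau, dv/dtau) = (-0.811207, 0.661228); Gamma_uuu = 0.472563, Gamma_uuv = 0.000000, Gamma_uvv = -0.462299, Gamma_vuu = 0.000000, Gamma_vuv = 0.318664, Gamma_vvv = 0.000000; k1 = (-0.811207, 0.661228, -0.108846, 0.341858)
  k2: at (u, v) = (0.605621, -0.450679), (du/dtau, dv/dtau) = (-0.822092, 0.695414); Gamma_uuu = 0.374576, Gamma_uuv = 0.000000, Gamma_uvv = -0.358200, Gamma_vuu = 0.000000, Gamma_vuv = 0.241165, Gamma_vvv = 0.000000; k2 = (-0.822092, 0.695414, -0.079926, 0.275745)
  k3: at (u, v) = (0.604533, -0.447260), (du/dtau, dv/dtau) = (-0.819200, 0.688803); Gamma_uuu = 0.373112, Gamma_uuv = 0.000000, Gamma_uvv = -0.356706, Gamma_vuu = 0.000000, Gamma_vuv = 0.240089, Gamma_vvv = 0.000000; k3 = (-0.819200, 0.688803, -0.081152, 0.270949)
  k4: at (u, v) = (0.522902, -0.379041), (du/dtau, dv/dtau) = (-0.827438, 0.715418); Gamma_uuu = 0.253094, Gamma_uuv = 0.000000, Gamma_uvv = -0.238067, Gamma_vuu = 0.000000, Gamma_vuv = 0.157238, Gamma_vvv = 0.000000; k4 = (-0.827438, 0.715418, -0.051434, 0.186158)
  Y <- Y + (h/6)(k1 + 2k2 + 2k3 + k4): u = 0.5227, v = -0.3786, du/dtau = -0.8273, dv/dtau = 0.7153


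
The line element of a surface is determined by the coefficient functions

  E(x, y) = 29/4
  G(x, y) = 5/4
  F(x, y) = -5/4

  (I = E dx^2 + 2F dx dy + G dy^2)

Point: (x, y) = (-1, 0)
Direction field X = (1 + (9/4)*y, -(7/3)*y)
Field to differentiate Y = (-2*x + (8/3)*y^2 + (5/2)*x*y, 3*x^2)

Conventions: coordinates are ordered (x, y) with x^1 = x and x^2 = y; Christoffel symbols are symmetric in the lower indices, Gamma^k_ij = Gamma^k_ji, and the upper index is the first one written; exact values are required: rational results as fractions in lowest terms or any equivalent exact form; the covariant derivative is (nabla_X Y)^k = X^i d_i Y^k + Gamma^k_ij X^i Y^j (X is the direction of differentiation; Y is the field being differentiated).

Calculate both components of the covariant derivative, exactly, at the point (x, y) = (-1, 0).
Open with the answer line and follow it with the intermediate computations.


Answer: (nabla_X Y)^x = -2, (nabla_X Y)^y = -6

E = 29/4, F = -5/4, G = 5/4 at the point
E_x = 0, E_y = 0, F_x = 0, F_y = 0, G_x = 0, G_y = 0
EG - F^2 = 15/2;  g^inv = (2/15) * [[5/4, 5/4], [5/4, 29/4]]
first-kind symbols [ij,l] = (1/2)(d_i g_jl + d_j g_il - d_l g_ij): [xx,x] = E_x/2 = 0, [xx,y] = F_x - E_y/2 = 0, [xy,x] = E_y/2 = 0, [xy,y] = G_x/2 = 0, [yy,x] = F_y - G_x/2 = 0, [yy,y] = G_y/2 = 0
Gamma^x_ij = (G*[ij,x] - F*[ij,y])/(EG - F^2), Gamma^y_ij = (E*[ij,y] - F*[ij,x])/(EG - F^2)
Gamma_xxx = 0, Gamma_xxy = 0, Gamma_xyy = 0, Gamma_yxx = 0, Gamma_yxy = 0, Gamma_yyy = 0
X = (1, 0), Y = (2, 3) at the point
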